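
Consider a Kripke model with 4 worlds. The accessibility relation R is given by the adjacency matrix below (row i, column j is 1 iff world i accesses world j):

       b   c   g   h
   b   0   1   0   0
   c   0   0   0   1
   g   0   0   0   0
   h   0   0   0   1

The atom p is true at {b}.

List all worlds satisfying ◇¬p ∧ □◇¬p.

{b, c, h}

b: ◇¬p is T, □◇¬p is T. ✓
c: ◇¬p is T, □◇¬p is T. ✓
g: ◇¬p is F, □◇¬p is T. ✗
h: ◇¬p is T, □◇¬p is T. ✓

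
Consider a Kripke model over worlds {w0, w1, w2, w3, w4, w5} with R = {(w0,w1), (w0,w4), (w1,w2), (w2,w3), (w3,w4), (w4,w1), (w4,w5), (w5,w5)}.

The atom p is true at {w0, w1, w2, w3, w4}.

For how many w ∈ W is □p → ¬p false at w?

4

w0: □p is T, ¬p is F. ✗
w1: □p is T, ¬p is F. ✗
w2: □p is T, ¬p is F. ✗
w3: □p is T, ¬p is F. ✗
w4: □p is F, ¬p is F. ✓
w5: □p is F, ¬p is T. ✓
Satisfying worlds: {w4, w5}.
So □p → ¬p fails at the other 4 worlds.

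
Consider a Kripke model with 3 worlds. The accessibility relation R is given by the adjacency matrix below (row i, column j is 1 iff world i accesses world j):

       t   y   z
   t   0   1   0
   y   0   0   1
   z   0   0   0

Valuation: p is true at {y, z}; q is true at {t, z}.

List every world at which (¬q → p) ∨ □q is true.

{t, y, z}

t: ¬q → p is T, □q is F. ✓
y: ¬q → p is T, □q is T. ✓
z: ¬q → p is T, □q is T. ✓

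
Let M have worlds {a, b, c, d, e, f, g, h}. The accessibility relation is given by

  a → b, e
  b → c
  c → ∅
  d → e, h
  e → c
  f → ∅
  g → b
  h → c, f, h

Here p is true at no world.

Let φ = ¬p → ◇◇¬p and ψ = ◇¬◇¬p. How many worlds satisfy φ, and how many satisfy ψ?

For ¬p → ◇◇¬p:
a: ¬p is T, ◇◇¬p is T. ✓
b: ¬p is T, ◇◇¬p is F. ✗
c: ¬p is T, ◇◇¬p is F. ✗
d: ¬p is T, ◇◇¬p is T. ✓
e: ¬p is T, ◇◇¬p is F. ✗
f: ¬p is T, ◇◇¬p is F. ✗
g: ¬p is T, ◇◇¬p is T. ✓
h: ¬p is T, ◇◇¬p is T. ✓
— 4 worlds.
For ◇¬◇¬p:
a: successors {b, e}; ¬◇¬p there: b:F, e:F. ✗
b: successors {c}; ¬◇¬p there: c:T. ✓
c: no successors, so ◇¬◇¬p fails. ✗
d: successors {e, h}; ¬◇¬p there: e:F, h:F. ✗
e: successors {c}; ¬◇¬p there: c:T. ✓
f: no successors, so ◇¬◇¬p fails. ✗
g: successors {b}; ¬◇¬p there: b:F. ✗
h: successors {c, f, h}; ¬◇¬p there: c:T, f:T, h:F. ✓
— 3 worlds.

4 and 3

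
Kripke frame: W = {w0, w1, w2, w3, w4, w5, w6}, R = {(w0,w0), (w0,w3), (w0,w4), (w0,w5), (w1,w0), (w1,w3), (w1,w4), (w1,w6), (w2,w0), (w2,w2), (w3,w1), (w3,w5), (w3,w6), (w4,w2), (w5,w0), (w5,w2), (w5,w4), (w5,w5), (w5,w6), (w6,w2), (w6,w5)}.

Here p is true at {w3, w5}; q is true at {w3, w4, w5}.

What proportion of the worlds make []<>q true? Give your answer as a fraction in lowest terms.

w0: successors {w0, w3, w4, w5}; <>q there: w0:T, w3:T, w4:F, w5:T. ✗
w1: successors {w0, w3, w4, w6}; <>q there: w0:T, w3:T, w4:F, w6:T. ✗
w2: successors {w0, w2}; <>q there: w0:T, w2:F. ✗
w3: successors {w1, w5, w6}; <>q there: w1:T, w5:T, w6:T. ✓
w4: successors {w2}; <>q there: w2:F. ✗
w5: successors {w0, w2, w4, w5, w6}; <>q there: w0:T, w2:F, w4:F, w5:T, w6:T. ✗
w6: successors {w2, w5}; <>q there: w2:F, w5:T. ✗
That's 1 of 7 worlds, so 1/7.

1/7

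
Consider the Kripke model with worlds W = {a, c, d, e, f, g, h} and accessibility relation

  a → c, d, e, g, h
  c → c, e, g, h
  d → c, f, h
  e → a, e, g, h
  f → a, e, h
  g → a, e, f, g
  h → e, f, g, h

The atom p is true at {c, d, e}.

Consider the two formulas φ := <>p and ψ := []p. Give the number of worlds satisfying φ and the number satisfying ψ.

7 and 0

For <>p:
a: successors {c, d, e, g, h}; p there: c:T, d:T, e:T, g:F, h:F. ✓
c: successors {c, e, g, h}; p there: c:T, e:T, g:F, h:F. ✓
d: successors {c, f, h}; p there: c:T, f:F, h:F. ✓
e: successors {a, e, g, h}; p there: a:F, e:T, g:F, h:F. ✓
f: successors {a, e, h}; p there: a:F, e:T, h:F. ✓
g: successors {a, e, f, g}; p there: a:F, e:T, f:F, g:F. ✓
h: successors {e, f, g, h}; p there: e:T, f:F, g:F, h:F. ✓
— 7 worlds.
For []p:
a: successors {c, d, e, g, h}; p there: c:T, d:T, e:T, g:F, h:F. ✗
c: successors {c, e, g, h}; p there: c:T, e:T, g:F, h:F. ✗
d: successors {c, f, h}; p there: c:T, f:F, h:F. ✗
e: successors {a, e, g, h}; p there: a:F, e:T, g:F, h:F. ✗
f: successors {a, e, h}; p there: a:F, e:T, h:F. ✗
g: successors {a, e, f, g}; p there: a:F, e:T, f:F, g:F. ✗
h: successors {e, f, g, h}; p there: e:T, f:F, g:F, h:F. ✗
— 0 worlds.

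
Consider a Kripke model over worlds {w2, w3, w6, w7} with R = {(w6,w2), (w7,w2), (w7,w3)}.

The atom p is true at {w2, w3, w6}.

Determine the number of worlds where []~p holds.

w2: no successors, so []~p holds vacuously. ✓
w3: no successors, so []~p holds vacuously. ✓
w6: successors {w2}; ~p there: w2:F. ✗
w7: successors {w2, w3}; ~p there: w2:F, w3:F. ✗
Satisfying worlds: {w2, w3}.

2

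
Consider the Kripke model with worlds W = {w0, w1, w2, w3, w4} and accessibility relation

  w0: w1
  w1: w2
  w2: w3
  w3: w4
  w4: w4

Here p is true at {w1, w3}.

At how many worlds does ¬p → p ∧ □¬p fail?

w0: ¬p is T, p ∧ □¬p is F. ✗
w1: ¬p is F, p ∧ □¬p is T. ✓
w2: ¬p is T, p ∧ □¬p is F. ✗
w3: ¬p is F, p ∧ □¬p is T. ✓
w4: ¬p is T, p ∧ □¬p is F. ✗
Satisfying worlds: {w1, w3}.
So ¬p → p ∧ □¬p fails at the other 3 worlds.

3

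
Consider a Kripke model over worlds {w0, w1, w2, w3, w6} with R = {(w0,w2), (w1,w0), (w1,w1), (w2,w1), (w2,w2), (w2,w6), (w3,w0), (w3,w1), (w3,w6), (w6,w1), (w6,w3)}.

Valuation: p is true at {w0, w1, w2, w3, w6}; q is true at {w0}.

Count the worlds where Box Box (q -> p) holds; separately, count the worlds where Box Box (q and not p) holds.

5 and 0

For Box Box (q -> p):
w0: successors {w2}; Box (q -> p) there: w2:T. ✓
w1: successors {w0, w1}; Box (q -> p) there: w0:T, w1:T. ✓
w2: successors {w1, w2, w6}; Box (q -> p) there: w1:T, w2:T, w6:T. ✓
w3: successors {w0, w1, w6}; Box (q -> p) there: w0:T, w1:T, w6:T. ✓
w6: successors {w1, w3}; Box (q -> p) there: w1:T, w3:T. ✓
— 5 worlds.
For Box Box (q and not p):
w0: successors {w2}; Box (q and not p) there: w2:F. ✗
w1: successors {w0, w1}; Box (q and not p) there: w0:F, w1:F. ✗
w2: successors {w1, w2, w6}; Box (q and not p) there: w1:F, w2:F, w6:F. ✗
w3: successors {w0, w1, w6}; Box (q and not p) there: w0:F, w1:F, w6:F. ✗
w6: successors {w1, w3}; Box (q and not p) there: w1:F, w3:F. ✗
— 0 worlds.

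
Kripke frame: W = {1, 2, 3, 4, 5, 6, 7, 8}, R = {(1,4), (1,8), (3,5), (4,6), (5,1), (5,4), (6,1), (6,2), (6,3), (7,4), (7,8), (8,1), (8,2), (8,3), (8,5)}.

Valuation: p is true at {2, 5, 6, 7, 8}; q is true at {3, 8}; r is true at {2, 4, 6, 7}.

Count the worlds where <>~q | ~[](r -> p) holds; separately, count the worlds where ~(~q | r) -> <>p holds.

7 and 8

For <>~q | ~[](r -> p):
1: <>~q is T, ~[](r -> p) is T. ✓
2: <>~q is F, ~[](r -> p) is F. ✗
3: <>~q is T, ~[](r -> p) is F. ✓
4: <>~q is T, ~[](r -> p) is F. ✓
5: <>~q is T, ~[](r -> p) is T. ✓
6: <>~q is T, ~[](r -> p) is F. ✓
7: <>~q is T, ~[](r -> p) is T. ✓
8: <>~q is T, ~[](r -> p) is F. ✓
— 7 worlds.
For ~(~q | r) -> <>p:
1: ~(~q | r) is F, <>p is T. ✓
2: ~(~q | r) is F, <>p is F. ✓
3: ~(~q | r) is T, <>p is T. ✓
4: ~(~q | r) is F, <>p is T. ✓
5: ~(~q | r) is F, <>p is F. ✓
6: ~(~q | r) is F, <>p is T. ✓
7: ~(~q | r) is F, <>p is T. ✓
8: ~(~q | r) is T, <>p is T. ✓
— 8 worlds.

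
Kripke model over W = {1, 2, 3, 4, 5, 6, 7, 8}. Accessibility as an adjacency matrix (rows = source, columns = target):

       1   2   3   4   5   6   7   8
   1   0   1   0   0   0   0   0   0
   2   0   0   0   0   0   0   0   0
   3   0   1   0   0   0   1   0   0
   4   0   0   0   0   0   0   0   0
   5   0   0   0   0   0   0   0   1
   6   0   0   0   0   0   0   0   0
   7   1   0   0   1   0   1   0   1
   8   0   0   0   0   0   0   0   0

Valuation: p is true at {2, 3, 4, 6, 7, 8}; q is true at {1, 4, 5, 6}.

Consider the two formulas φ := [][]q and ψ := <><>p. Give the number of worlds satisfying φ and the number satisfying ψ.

7 and 1

For [][]q:
1: successors {2}; []q there: 2:T. ✓
2: no successors, so [][]q holds vacuously. ✓
3: successors {2, 6}; []q there: 2:T, 6:T. ✓
4: no successors, so [][]q holds vacuously. ✓
5: successors {8}; []q there: 8:T. ✓
6: no successors, so [][]q holds vacuously. ✓
7: successors {1, 4, 6, 8}; []q there: 1:F, 4:T, 6:T, 8:T. ✗
8: no successors, so [][]q holds vacuously. ✓
— 7 worlds.
For <><>p:
1: successors {2}; <>p there: 2:F. ✗
2: no successors, so <><>p fails. ✗
3: successors {2, 6}; <>p there: 2:F, 6:F. ✗
4: no successors, so <><>p fails. ✗
5: successors {8}; <>p there: 8:F. ✗
6: no successors, so <><>p fails. ✗
7: successors {1, 4, 6, 8}; <>p there: 1:T, 4:F, 6:F, 8:F. ✓
8: no successors, so <><>p fails. ✗
— 1 world.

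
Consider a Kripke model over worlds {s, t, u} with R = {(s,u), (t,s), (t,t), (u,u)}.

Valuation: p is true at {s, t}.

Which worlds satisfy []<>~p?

{s, u}

s: successors {u}; <>~p there: u:T. ✓
t: successors {s, t}; <>~p there: s:T, t:F. ✗
u: successors {u}; <>~p there: u:T. ✓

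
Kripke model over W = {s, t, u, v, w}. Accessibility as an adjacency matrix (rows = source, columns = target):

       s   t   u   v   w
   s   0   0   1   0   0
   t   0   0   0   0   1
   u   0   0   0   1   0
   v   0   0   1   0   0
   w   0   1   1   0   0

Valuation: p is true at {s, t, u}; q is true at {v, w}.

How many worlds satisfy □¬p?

s: successors {u}; ¬p there: u:F. ✗
t: successors {w}; ¬p there: w:T. ✓
u: successors {v}; ¬p there: v:T. ✓
v: successors {u}; ¬p there: u:F. ✗
w: successors {t, u}; ¬p there: t:F, u:F. ✗
Satisfying worlds: {t, u}.

2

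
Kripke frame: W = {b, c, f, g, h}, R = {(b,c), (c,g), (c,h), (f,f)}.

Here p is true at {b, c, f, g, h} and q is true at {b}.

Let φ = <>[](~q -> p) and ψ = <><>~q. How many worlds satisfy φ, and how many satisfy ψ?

For <>[](~q -> p):
b: successors {c}; [](~q -> p) there: c:T. ✓
c: successors {g, h}; [](~q -> p) there: g:T, h:T. ✓
f: successors {f}; [](~q -> p) there: f:T. ✓
g: no successors, so <>[](~q -> p) fails. ✗
h: no successors, so <>[](~q -> p) fails. ✗
— 3 worlds.
For <><>~q:
b: successors {c}; <>~q there: c:T. ✓
c: successors {g, h}; <>~q there: g:F, h:F. ✗
f: successors {f}; <>~q there: f:T. ✓
g: no successors, so <><>~q fails. ✗
h: no successors, so <><>~q fails. ✗
— 2 worlds.

3 and 2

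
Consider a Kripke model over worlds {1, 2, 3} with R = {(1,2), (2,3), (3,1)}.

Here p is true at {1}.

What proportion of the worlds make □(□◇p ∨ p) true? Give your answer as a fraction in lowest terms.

2/3

1: successors {2}; □◇p ∨ p there: 2:T. ✓
2: successors {3}; □◇p ∨ p there: 3:F. ✗
3: successors {1}; □◇p ∨ p there: 1:T. ✓
That's 2 of 3 worlds, so 2/3.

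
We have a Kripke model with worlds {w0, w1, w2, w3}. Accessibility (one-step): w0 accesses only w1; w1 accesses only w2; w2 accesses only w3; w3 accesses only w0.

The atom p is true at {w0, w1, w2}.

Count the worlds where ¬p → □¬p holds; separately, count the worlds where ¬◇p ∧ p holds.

For ¬p → □¬p:
w0: ¬p is F, □¬p is F. ✓
w1: ¬p is F, □¬p is F. ✓
w2: ¬p is F, □¬p is T. ✓
w3: ¬p is T, □¬p is F. ✗
— 3 worlds.
For ¬◇p ∧ p:
w0: ¬◇p is F, p is T. ✗
w1: ¬◇p is F, p is T. ✗
w2: ¬◇p is T, p is T. ✓
w3: ¬◇p is F, p is F. ✗
— 1 world.

3 and 1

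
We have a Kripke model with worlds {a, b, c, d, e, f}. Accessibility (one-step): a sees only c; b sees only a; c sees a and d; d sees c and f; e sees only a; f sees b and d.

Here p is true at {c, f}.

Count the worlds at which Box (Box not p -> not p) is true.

a: successors {c}; Box not p -> not p there: c:F. ✗
b: successors {a}; Box not p -> not p there: a:T. ✓
c: successors {a, d}; Box not p -> not p there: a:T, d:T. ✓
d: successors {c, f}; Box not p -> not p there: c:F, f:F. ✗
e: successors {a}; Box not p -> not p there: a:T. ✓
f: successors {b, d}; Box not p -> not p there: b:T, d:T. ✓
Satisfying worlds: {b, c, e, f}.

4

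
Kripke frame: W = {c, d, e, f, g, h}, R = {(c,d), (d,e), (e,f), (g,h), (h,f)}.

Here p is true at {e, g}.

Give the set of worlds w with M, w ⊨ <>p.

c: successors {d}; p there: d:F. ✗
d: successors {e}; p there: e:T. ✓
e: successors {f}; p there: f:F. ✗
f: no successors, so <>p fails. ✗
g: successors {h}; p there: h:F. ✗
h: successors {f}; p there: f:F. ✗

{d}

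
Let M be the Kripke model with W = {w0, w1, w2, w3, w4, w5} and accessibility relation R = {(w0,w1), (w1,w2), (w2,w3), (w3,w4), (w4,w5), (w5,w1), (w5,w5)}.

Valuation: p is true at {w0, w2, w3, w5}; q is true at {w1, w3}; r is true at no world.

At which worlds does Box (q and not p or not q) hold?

w0: successors {w1}; q and not p or not q there: w1:T. ✓
w1: successors {w2}; q and not p or not q there: w2:T. ✓
w2: successors {w3}; q and not p or not q there: w3:F. ✗
w3: successors {w4}; q and not p or not q there: w4:T. ✓
w4: successors {w5}; q and not p or not q there: w5:T. ✓
w5: successors {w1, w5}; q and not p or not q there: w1:T, w5:T. ✓

{w0, w1, w3, w4, w5}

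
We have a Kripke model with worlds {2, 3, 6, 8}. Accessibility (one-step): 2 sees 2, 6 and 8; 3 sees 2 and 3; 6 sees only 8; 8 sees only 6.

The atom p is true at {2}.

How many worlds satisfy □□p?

2: successors {2, 6, 8}; □p there: 2:F, 6:F, 8:F. ✗
3: successors {2, 3}; □p there: 2:F, 3:F. ✗
6: successors {8}; □p there: 8:F. ✗
8: successors {6}; □p there: 6:F. ✗
Satisfying worlds: ∅.

0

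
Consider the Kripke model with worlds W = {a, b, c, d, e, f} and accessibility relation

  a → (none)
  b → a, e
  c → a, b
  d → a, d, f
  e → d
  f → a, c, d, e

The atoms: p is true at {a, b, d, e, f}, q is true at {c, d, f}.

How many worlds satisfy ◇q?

3

a: no successors, so ◇q fails. ✗
b: successors {a, e}; q there: a:F, e:F. ✗
c: successors {a, b}; q there: a:F, b:F. ✗
d: successors {a, d, f}; q there: a:F, d:T, f:T. ✓
e: successors {d}; q there: d:T. ✓
f: successors {a, c, d, e}; q there: a:F, c:T, d:T, e:F. ✓
Satisfying worlds: {d, e, f}.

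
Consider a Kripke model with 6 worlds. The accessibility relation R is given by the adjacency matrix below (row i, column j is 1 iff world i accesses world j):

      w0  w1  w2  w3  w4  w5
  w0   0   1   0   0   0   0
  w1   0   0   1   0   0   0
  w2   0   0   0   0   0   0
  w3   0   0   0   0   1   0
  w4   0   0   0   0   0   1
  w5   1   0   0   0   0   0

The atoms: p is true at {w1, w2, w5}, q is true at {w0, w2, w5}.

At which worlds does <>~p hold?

w0: successors {w1}; ~p there: w1:F. ✗
w1: successors {w2}; ~p there: w2:F. ✗
w2: no successors, so <>~p fails. ✗
w3: successors {w4}; ~p there: w4:T. ✓
w4: successors {w5}; ~p there: w5:F. ✗
w5: successors {w0}; ~p there: w0:T. ✓

{w3, w5}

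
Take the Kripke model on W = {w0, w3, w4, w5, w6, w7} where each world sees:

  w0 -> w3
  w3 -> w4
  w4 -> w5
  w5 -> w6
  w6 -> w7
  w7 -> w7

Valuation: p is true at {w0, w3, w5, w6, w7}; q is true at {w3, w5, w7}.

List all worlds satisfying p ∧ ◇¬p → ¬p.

w0: p ∧ ◇¬p is F, ¬p is F. ✓
w3: p ∧ ◇¬p is T, ¬p is F. ✗
w4: p ∧ ◇¬p is F, ¬p is T. ✓
w5: p ∧ ◇¬p is F, ¬p is F. ✓
w6: p ∧ ◇¬p is F, ¬p is F. ✓
w7: p ∧ ◇¬p is F, ¬p is F. ✓

{w0, w4, w5, w6, w7}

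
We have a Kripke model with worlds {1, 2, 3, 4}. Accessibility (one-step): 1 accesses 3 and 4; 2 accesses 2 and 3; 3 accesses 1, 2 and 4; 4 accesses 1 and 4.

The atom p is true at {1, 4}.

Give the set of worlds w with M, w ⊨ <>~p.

{1, 2, 3}

1: successors {3, 4}; ~p there: 3:T, 4:F. ✓
2: successors {2, 3}; ~p there: 2:T, 3:T. ✓
3: successors {1, 2, 4}; ~p there: 1:F, 2:T, 4:F. ✓
4: successors {1, 4}; ~p there: 1:F, 4:F. ✗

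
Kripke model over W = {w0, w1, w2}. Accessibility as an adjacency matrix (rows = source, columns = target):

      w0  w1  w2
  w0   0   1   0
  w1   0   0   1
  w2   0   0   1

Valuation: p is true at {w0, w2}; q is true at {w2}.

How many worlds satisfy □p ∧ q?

1

w0: □p is F, q is F. ✗
w1: □p is T, q is F. ✗
w2: □p is T, q is T. ✓
Satisfying worlds: {w2}.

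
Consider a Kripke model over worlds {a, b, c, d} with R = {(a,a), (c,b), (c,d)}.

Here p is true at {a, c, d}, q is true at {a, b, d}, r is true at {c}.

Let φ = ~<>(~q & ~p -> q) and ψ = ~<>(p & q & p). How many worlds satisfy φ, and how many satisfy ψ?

2 and 2

For ~<>(~q & ~p -> q):
a: <>(~q & ~p -> q) is T. ✗
b: <>(~q & ~p -> q) is F. ✓
c: <>(~q & ~p -> q) is T. ✗
d: <>(~q & ~p -> q) is F. ✓
— 2 worlds.
For ~<>(p & q & p):
a: <>(p & q & p) is T. ✗
b: <>(p & q & p) is F. ✓
c: <>(p & q & p) is T. ✗
d: <>(p & q & p) is F. ✓
— 2 worlds.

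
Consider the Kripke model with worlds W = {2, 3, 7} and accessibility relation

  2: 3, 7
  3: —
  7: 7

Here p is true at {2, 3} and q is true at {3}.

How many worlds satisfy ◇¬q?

2

2: successors {3, 7}; ¬q there: 3:F, 7:T. ✓
3: no successors, so ◇¬q fails. ✗
7: successors {7}; ¬q there: 7:T. ✓
Satisfying worlds: {2, 7}.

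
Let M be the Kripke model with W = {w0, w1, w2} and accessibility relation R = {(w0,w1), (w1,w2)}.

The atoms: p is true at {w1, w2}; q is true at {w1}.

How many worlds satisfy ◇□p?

w0: successors {w1}; □p there: w1:T. ✓
w1: successors {w2}; □p there: w2:T. ✓
w2: no successors, so ◇□p fails. ✗
Satisfying worlds: {w0, w1}.

2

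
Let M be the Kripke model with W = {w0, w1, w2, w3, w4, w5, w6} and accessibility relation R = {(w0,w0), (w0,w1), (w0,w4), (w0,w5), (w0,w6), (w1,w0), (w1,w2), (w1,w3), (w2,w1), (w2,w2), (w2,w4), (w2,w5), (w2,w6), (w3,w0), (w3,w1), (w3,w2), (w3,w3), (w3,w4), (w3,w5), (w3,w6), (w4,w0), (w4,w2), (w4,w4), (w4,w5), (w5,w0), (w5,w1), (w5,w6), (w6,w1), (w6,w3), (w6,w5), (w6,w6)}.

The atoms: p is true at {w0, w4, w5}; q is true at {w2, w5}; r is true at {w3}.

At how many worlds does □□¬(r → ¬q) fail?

7

w0: successors {w0, w1, w4, w5, w6}; □¬(r → ¬q) there: w0:F, w1:F, w4:F, w5:F, w6:F. ✗
w1: successors {w0, w2, w3}; □¬(r → ¬q) there: w0:F, w2:F, w3:F. ✗
w2: successors {w1, w2, w4, w5, w6}; □¬(r → ¬q) there: w1:F, w2:F, w4:F, w5:F, w6:F. ✗
w3: successors {w0, w1, w2, w3, w4, w5, w6}; □¬(r → ¬q) there: w0:F, w1:F, w2:F, w3:F, w4:F, w5:F, w6:F. ✗
w4: successors {w0, w2, w4, w5}; □¬(r → ¬q) there: w0:F, w2:F, w4:F, w5:F. ✗
w5: successors {w0, w1, w6}; □¬(r → ¬q) there: w0:F, w1:F, w6:F. ✗
w6: successors {w1, w3, w5, w6}; □¬(r → ¬q) there: w1:F, w3:F, w5:F, w6:F. ✗
Satisfying worlds: ∅.
So □□¬(r → ¬q) fails at the other 7 worlds.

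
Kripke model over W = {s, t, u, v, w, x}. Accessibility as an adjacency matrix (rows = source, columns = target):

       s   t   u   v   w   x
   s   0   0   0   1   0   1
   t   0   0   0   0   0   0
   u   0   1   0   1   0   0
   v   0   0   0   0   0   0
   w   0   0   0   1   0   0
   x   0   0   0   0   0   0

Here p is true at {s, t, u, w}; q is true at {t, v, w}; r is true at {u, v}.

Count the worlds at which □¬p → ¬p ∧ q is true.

2

s: □¬p is T, ¬p ∧ q is F. ✗
t: □¬p is T, ¬p ∧ q is F. ✗
u: □¬p is F, ¬p ∧ q is F. ✓
v: □¬p is T, ¬p ∧ q is T. ✓
w: □¬p is T, ¬p ∧ q is F. ✗
x: □¬p is T, ¬p ∧ q is F. ✗
Satisfying worlds: {u, v}.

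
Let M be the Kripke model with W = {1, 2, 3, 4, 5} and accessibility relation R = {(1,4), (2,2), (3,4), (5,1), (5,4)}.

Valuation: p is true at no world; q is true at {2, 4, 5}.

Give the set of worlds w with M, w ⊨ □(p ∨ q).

{1, 2, 3, 4}

1: successors {4}; p ∨ q there: 4:T. ✓
2: successors {2}; p ∨ q there: 2:T. ✓
3: successors {4}; p ∨ q there: 4:T. ✓
4: no successors, so □(p ∨ q) holds vacuously. ✓
5: successors {1, 4}; p ∨ q there: 1:F, 4:T. ✗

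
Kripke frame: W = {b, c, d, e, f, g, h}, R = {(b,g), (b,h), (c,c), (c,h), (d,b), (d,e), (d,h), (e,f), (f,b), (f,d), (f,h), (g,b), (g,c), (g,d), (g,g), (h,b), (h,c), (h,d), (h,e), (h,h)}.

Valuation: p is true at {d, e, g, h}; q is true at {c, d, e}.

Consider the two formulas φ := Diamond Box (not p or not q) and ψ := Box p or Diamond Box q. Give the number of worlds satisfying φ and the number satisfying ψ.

5 and 1

For Diamond Box (not p or not q):
b: successors {g, h}; Box (not p or not q) there: g:F, h:F. ✗
c: successors {c, h}; Box (not p or not q) there: c:T, h:F. ✓
d: successors {b, e, h}; Box (not p or not q) there: b:T, e:T, h:F. ✓
e: successors {f}; Box (not p or not q) there: f:F. ✗
f: successors {b, d, h}; Box (not p or not q) there: b:T, d:F, h:F. ✓
g: successors {b, c, d, g}; Box (not p or not q) there: b:T, c:T, d:F, g:F. ✓
h: successors {b, c, d, e, h}; Box (not p or not q) there: b:T, c:T, d:F, e:T, h:F. ✓
— 5 worlds.
For Box p or Diamond Box q:
b: Box p is T, Diamond Box q is F. ✓
c: Box p is F, Diamond Box q is F. ✗
d: Box p is F, Diamond Box q is F. ✗
e: Box p is F, Diamond Box q is F. ✗
f: Box p is F, Diamond Box q is F. ✗
g: Box p is F, Diamond Box q is F. ✗
h: Box p is F, Diamond Box q is F. ✗
— 1 world.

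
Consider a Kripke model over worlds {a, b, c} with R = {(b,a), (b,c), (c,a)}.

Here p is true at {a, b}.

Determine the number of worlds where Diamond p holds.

a: no successors, so Diamond p fails. ✗
b: successors {a, c}; p there: a:T, c:F. ✓
c: successors {a}; p there: a:T. ✓
Satisfying worlds: {b, c}.

2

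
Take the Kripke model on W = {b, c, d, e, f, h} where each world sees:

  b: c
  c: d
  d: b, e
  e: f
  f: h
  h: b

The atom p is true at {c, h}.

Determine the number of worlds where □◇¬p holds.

b: successors {c}; ◇¬p there: c:T. ✓
c: successors {d}; ◇¬p there: d:T. ✓
d: successors {b, e}; ◇¬p there: b:F, e:T. ✗
e: successors {f}; ◇¬p there: f:F. ✗
f: successors {h}; ◇¬p there: h:T. ✓
h: successors {b}; ◇¬p there: b:F. ✗
Satisfying worlds: {b, c, f}.

3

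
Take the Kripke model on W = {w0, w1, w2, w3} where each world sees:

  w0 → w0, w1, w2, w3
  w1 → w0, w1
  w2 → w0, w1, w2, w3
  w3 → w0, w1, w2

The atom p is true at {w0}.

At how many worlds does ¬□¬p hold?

w0: □¬p is F. ✓
w1: □¬p is F. ✓
w2: □¬p is F. ✓
w3: □¬p is F. ✓
Satisfying worlds: {w0, w1, w2, w3}.

4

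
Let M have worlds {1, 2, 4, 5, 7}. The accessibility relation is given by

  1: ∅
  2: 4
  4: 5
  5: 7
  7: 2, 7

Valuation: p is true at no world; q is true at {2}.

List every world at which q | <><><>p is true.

{2}

1: q is F, <><><>p is F. ✗
2: q is T, <><><>p is F. ✓
4: q is F, <><><>p is F. ✗
5: q is F, <><><>p is F. ✗
7: q is F, <><><>p is F. ✗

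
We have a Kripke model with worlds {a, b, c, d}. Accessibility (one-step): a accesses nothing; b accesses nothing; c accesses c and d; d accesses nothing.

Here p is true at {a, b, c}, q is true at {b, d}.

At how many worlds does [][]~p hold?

3

a: no successors, so [][]~p holds vacuously. ✓
b: no successors, so [][]~p holds vacuously. ✓
c: successors {c, d}; []~p there: c:F, d:T. ✗
d: no successors, so [][]~p holds vacuously. ✓
Satisfying worlds: {a, b, d}.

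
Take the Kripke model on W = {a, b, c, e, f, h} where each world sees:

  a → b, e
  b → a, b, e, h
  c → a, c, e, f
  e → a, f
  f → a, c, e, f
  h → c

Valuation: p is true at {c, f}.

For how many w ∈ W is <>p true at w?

4

a: successors {b, e}; p there: b:F, e:F. ✗
b: successors {a, b, e, h}; p there: a:F, b:F, e:F, h:F. ✗
c: successors {a, c, e, f}; p there: a:F, c:T, e:F, f:T. ✓
e: successors {a, f}; p there: a:F, f:T. ✓
f: successors {a, c, e, f}; p there: a:F, c:T, e:F, f:T. ✓
h: successors {c}; p there: c:T. ✓
Satisfying worlds: {c, e, f, h}.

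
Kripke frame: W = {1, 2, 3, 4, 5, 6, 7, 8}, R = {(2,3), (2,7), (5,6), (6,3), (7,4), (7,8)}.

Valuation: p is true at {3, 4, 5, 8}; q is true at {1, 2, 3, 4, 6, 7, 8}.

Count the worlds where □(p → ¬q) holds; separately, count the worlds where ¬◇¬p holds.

For □(p → ¬q):
1: no successors, so □(p → ¬q) holds vacuously. ✓
2: successors {3, 7}; p → ¬q there: 3:F, 7:T. ✗
3: no successors, so □(p → ¬q) holds vacuously. ✓
4: no successors, so □(p → ¬q) holds vacuously. ✓
5: successors {6}; p → ¬q there: 6:T. ✓
6: successors {3}; p → ¬q there: 3:F. ✗
7: successors {4, 8}; p → ¬q there: 4:F, 8:F. ✗
8: no successors, so □(p → ¬q) holds vacuously. ✓
— 5 worlds.
For ¬◇¬p:
1: ◇¬p is F. ✓
2: ◇¬p is T. ✗
3: ◇¬p is F. ✓
4: ◇¬p is F. ✓
5: ◇¬p is T. ✗
6: ◇¬p is F. ✓
7: ◇¬p is F. ✓
8: ◇¬p is F. ✓
— 6 worlds.

5 and 6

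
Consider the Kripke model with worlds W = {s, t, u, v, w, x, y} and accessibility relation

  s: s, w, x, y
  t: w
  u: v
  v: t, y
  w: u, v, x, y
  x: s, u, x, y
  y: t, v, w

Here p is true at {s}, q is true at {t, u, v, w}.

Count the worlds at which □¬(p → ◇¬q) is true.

s: successors {s, w, x, y}; ¬(p → ◇¬q) there: s:F, w:F, x:F, y:F. ✗
t: successors {w}; ¬(p → ◇¬q) there: w:F. ✗
u: successors {v}; ¬(p → ◇¬q) there: v:F. ✗
v: successors {t, y}; ¬(p → ◇¬q) there: t:F, y:F. ✗
w: successors {u, v, x, y}; ¬(p → ◇¬q) there: u:F, v:F, x:F, y:F. ✗
x: successors {s, u, x, y}; ¬(p → ◇¬q) there: s:F, u:F, x:F, y:F. ✗
y: successors {t, v, w}; ¬(p → ◇¬q) there: t:F, v:F, w:F. ✗
Satisfying worlds: ∅.

0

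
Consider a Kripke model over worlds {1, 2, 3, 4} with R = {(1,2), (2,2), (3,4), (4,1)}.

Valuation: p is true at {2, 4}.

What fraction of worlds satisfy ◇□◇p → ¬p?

1: ◇□◇p is T, ¬p is T. ✓
2: ◇□◇p is T, ¬p is F. ✗
3: ◇□◇p is T, ¬p is T. ✓
4: ◇□◇p is T, ¬p is F. ✗
That's 2 of 4 worlds, so 2/4 = 1/2.

1/2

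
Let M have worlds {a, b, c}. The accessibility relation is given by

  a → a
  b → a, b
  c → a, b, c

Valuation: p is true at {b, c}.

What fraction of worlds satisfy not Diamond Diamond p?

1/3

a: Diamond Diamond p is F. ✓
b: Diamond Diamond p is T. ✗
c: Diamond Diamond p is T. ✗
That's 1 of 3 worlds, so 1/3.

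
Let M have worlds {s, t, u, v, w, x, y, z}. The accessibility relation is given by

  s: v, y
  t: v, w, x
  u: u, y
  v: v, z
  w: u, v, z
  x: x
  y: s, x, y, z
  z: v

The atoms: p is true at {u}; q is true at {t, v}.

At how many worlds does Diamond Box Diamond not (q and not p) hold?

s: successors {v, y}; Box Diamond not (q and not p) there: v:F, y:F. ✗
t: successors {v, w, x}; Box Diamond not (q and not p) there: v:F, w:F, x:T. ✓
u: successors {u, y}; Box Diamond not (q and not p) there: u:T, y:F. ✓
v: successors {v, z}; Box Diamond not (q and not p) there: v:F, z:T. ✓
w: successors {u, v, z}; Box Diamond not (q and not p) there: u:T, v:F, z:T. ✓
x: successors {x}; Box Diamond not (q and not p) there: x:T. ✓
y: successors {s, x, y, z}; Box Diamond not (q and not p) there: s:T, x:T, y:F, z:T. ✓
z: successors {v}; Box Diamond not (q and not p) there: v:F. ✗
Satisfying worlds: {t, u, v, w, x, y}.

6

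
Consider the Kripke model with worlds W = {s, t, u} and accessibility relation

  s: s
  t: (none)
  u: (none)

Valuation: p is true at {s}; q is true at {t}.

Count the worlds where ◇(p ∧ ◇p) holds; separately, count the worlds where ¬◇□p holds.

For ◇(p ∧ ◇p):
s: successors {s}; p ∧ ◇p there: s:T. ✓
t: no successors, so ◇(p ∧ ◇p) fails. ✗
u: no successors, so ◇(p ∧ ◇p) fails. ✗
— 1 world.
For ¬◇□p:
s: ◇□p is T. ✗
t: ◇□p is F. ✓
u: ◇□p is F. ✓
— 2 worlds.

1 and 2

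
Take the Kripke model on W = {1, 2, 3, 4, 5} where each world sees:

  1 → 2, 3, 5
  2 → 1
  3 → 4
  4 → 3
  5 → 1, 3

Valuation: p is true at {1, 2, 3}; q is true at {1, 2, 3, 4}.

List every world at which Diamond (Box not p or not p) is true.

1: successors {2, 3, 5}; Box not p or not p there: 2:F, 3:T, 5:T. ✓
2: successors {1}; Box not p or not p there: 1:F. ✗
3: successors {4}; Box not p or not p there: 4:T. ✓
4: successors {3}; Box not p or not p there: 3:T. ✓
5: successors {1, 3}; Box not p or not p there: 1:F, 3:T. ✓

{1, 3, 4, 5}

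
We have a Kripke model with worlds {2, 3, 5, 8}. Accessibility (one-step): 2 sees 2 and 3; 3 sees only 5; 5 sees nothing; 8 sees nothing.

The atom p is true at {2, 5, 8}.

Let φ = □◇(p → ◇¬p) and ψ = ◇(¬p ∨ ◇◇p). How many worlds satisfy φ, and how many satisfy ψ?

For □◇(p → ◇¬p):
2: successors {2, 3}; ◇(p → ◇¬p) there: 2:T, 3:F. ✗
3: successors {5}; ◇(p → ◇¬p) there: 5:F. ✗
5: no successors, so □◇(p → ◇¬p) holds vacuously. ✓
8: no successors, so □◇(p → ◇¬p) holds vacuously. ✓
— 2 worlds.
For ◇(¬p ∨ ◇◇p):
2: successors {2, 3}; ¬p ∨ ◇◇p there: 2:T, 3:T. ✓
3: successors {5}; ¬p ∨ ◇◇p there: 5:F. ✗
5: no successors, so ◇(¬p ∨ ◇◇p) fails. ✗
8: no successors, so ◇(¬p ∨ ◇◇p) fails. ✗
— 1 world.

2 and 1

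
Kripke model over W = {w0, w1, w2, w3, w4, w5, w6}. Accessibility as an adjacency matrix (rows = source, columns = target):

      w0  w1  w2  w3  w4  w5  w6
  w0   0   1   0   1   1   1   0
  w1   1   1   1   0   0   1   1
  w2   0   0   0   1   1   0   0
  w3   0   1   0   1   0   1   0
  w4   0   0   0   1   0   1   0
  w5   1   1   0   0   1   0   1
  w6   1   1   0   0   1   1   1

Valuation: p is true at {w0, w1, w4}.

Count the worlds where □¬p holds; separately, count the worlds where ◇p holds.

For □¬p:
w0: successors {w1, w3, w4, w5}; ¬p there: w1:F, w3:T, w4:F, w5:T. ✗
w1: successors {w0, w1, w2, w5, w6}; ¬p there: w0:F, w1:F, w2:T, w5:T, w6:T. ✗
w2: successors {w3, w4}; ¬p there: w3:T, w4:F. ✗
w3: successors {w1, w3, w5}; ¬p there: w1:F, w3:T, w5:T. ✗
w4: successors {w3, w5}; ¬p there: w3:T, w5:T. ✓
w5: successors {w0, w1, w4, w6}; ¬p there: w0:F, w1:F, w4:F, w6:T. ✗
w6: successors {w0, w1, w4, w5, w6}; ¬p there: w0:F, w1:F, w4:F, w5:T, w6:T. ✗
— 1 world.
For ◇p:
w0: successors {w1, w3, w4, w5}; p there: w1:T, w3:F, w4:T, w5:F. ✓
w1: successors {w0, w1, w2, w5, w6}; p there: w0:T, w1:T, w2:F, w5:F, w6:F. ✓
w2: successors {w3, w4}; p there: w3:F, w4:T. ✓
w3: successors {w1, w3, w5}; p there: w1:T, w3:F, w5:F. ✓
w4: successors {w3, w5}; p there: w3:F, w5:F. ✗
w5: successors {w0, w1, w4, w6}; p there: w0:T, w1:T, w4:T, w6:F. ✓
w6: successors {w0, w1, w4, w5, w6}; p there: w0:T, w1:T, w4:T, w5:F, w6:F. ✓
— 6 worlds.

1 and 6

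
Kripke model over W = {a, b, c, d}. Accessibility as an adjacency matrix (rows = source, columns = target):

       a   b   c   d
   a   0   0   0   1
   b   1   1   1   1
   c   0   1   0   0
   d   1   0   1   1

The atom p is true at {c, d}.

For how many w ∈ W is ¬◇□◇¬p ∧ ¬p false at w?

3

a: ¬◇□◇¬p is T, ¬p is T. ✓
b: ¬◇□◇¬p is F, ¬p is T. ✗
c: ¬◇□◇¬p is T, ¬p is F. ✗
d: ¬◇□◇¬p is F, ¬p is F. ✗
Satisfying worlds: {a}.
So ¬◇□◇¬p ∧ ¬p fails at the other 3 worlds.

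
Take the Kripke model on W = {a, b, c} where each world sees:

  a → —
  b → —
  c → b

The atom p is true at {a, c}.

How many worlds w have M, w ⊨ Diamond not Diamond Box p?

1

a: no successors, so Diamond not Diamond Box p fails. ✗
b: no successors, so Diamond not Diamond Box p fails. ✗
c: successors {b}; not Diamond Box p there: b:T. ✓
Satisfying worlds: {c}.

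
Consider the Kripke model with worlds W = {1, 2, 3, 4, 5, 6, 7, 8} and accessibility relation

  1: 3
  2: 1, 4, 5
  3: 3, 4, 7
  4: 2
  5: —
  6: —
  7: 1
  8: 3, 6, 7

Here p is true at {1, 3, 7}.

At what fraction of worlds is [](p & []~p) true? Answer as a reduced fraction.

1/4

1: successors {3}; p & []~p there: 3:F. ✗
2: successors {1, 4, 5}; p & []~p there: 1:F, 4:F, 5:F. ✗
3: successors {3, 4, 7}; p & []~p there: 3:F, 4:F, 7:F. ✗
4: successors {2}; p & []~p there: 2:F. ✗
5: no successors, so [](p & []~p) holds vacuously. ✓
6: no successors, so [](p & []~p) holds vacuously. ✓
7: successors {1}; p & []~p there: 1:F. ✗
8: successors {3, 6, 7}; p & []~p there: 3:F, 6:F, 7:F. ✗
That's 2 of 8 worlds, so 2/8 = 1/4.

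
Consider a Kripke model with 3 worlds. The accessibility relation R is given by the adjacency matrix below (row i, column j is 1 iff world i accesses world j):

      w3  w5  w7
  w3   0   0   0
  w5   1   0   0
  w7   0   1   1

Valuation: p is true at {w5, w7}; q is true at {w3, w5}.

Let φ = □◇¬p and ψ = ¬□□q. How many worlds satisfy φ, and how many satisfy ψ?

For □◇¬p:
w3: no successors, so □◇¬p holds vacuously. ✓
w5: successors {w3}; ◇¬p there: w3:F. ✗
w7: successors {w5, w7}; ◇¬p there: w5:T, w7:F. ✗
— 1 world.
For ¬□□q:
w3: □□q is T. ✗
w5: □□q is T. ✗
w7: □□q is F. ✓
— 1 world.

1 and 1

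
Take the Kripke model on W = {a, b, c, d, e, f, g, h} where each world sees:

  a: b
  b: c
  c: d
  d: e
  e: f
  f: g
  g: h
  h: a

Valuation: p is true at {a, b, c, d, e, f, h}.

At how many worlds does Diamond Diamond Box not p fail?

a: successors {b}; Diamond Box not p there: b:F. ✗
b: successors {c}; Diamond Box not p there: c:F. ✗
c: successors {d}; Diamond Box not p there: d:F. ✗
d: successors {e}; Diamond Box not p there: e:T. ✓
e: successors {f}; Diamond Box not p there: f:F. ✗
f: successors {g}; Diamond Box not p there: g:F. ✗
g: successors {h}; Diamond Box not p there: h:F. ✗
h: successors {a}; Diamond Box not p there: a:F. ✗
Satisfying worlds: {d}.
So Diamond Diamond Box not p fails at the other 7 worlds.

7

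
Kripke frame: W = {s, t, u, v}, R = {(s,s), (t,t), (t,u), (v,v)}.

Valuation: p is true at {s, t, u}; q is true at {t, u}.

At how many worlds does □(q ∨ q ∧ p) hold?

s: successors {s}; q ∨ q ∧ p there: s:F. ✗
t: successors {t, u}; q ∨ q ∧ p there: t:T, u:T. ✓
u: no successors, so □(q ∨ q ∧ p) holds vacuously. ✓
v: successors {v}; q ∨ q ∧ p there: v:F. ✗
Satisfying worlds: {t, u}.

2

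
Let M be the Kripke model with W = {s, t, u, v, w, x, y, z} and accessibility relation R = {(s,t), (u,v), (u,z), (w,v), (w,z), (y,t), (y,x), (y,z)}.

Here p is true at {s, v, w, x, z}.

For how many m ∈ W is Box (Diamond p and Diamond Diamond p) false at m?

s: successors {t}; Diamond p and Diamond Diamond p there: t:F. ✗
t: no successors, so Box (Diamond p and Diamond Diamond p) holds vacuously. ✓
u: successors {v, z}; Diamond p and Diamond Diamond p there: v:F, z:F. ✗
v: no successors, so Box (Diamond p and Diamond Diamond p) holds vacuously. ✓
w: successors {v, z}; Diamond p and Diamond Diamond p there: v:F, z:F. ✗
x: no successors, so Box (Diamond p and Diamond Diamond p) holds vacuously. ✓
y: successors {t, x, z}; Diamond p and Diamond Diamond p there: t:F, x:F, z:F. ✗
z: no successors, so Box (Diamond p and Diamond Diamond p) holds vacuously. ✓
Satisfying worlds: {t, v, x, z}.
So Box (Diamond p and Diamond Diamond p) fails at the other 4 worlds.

4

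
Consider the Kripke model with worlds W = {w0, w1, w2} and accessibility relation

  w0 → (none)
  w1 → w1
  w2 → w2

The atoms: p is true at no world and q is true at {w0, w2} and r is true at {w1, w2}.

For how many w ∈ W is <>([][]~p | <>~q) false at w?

1

w0: no successors, so <>([][]~p | <>~q) fails. ✗
w1: successors {w1}; [][]~p | <>~q there: w1:T. ✓
w2: successors {w2}; [][]~p | <>~q there: w2:T. ✓
Satisfying worlds: {w1, w2}.
So <>([][]~p | <>~q) fails at the other 1 world.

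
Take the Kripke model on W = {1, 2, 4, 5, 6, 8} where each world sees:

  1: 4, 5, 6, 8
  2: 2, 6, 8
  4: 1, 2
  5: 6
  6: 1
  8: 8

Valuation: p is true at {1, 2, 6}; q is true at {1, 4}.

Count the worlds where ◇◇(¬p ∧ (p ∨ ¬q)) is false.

1: successors {4, 5, 6, 8}; ◇(¬p ∧ (p ∨ ¬q)) there: 4:F, 5:F, 6:F, 8:T. ✓
2: successors {2, 6, 8}; ◇(¬p ∧ (p ∨ ¬q)) there: 2:T, 6:F, 8:T. ✓
4: successors {1, 2}; ◇(¬p ∧ (p ∨ ¬q)) there: 1:T, 2:T. ✓
5: successors {6}; ◇(¬p ∧ (p ∨ ¬q)) there: 6:F. ✗
6: successors {1}; ◇(¬p ∧ (p ∨ ¬q)) there: 1:T. ✓
8: successors {8}; ◇(¬p ∧ (p ∨ ¬q)) there: 8:T. ✓
Satisfying worlds: {1, 2, 4, 6, 8}.
So ◇◇(¬p ∧ (p ∨ ¬q)) fails at the other 1 world.

1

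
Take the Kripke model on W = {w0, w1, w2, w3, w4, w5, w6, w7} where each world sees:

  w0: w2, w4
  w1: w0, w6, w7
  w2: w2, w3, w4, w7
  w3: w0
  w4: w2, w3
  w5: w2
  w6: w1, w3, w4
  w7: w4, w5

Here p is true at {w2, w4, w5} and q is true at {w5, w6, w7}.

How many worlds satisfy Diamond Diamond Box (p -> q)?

w0: successors {w2, w4}; Diamond Box (p -> q) there: w2:T, w4:T. ✓
w1: successors {w0, w6, w7}; Diamond Box (p -> q) there: w0:F, w6:T, w7:F. ✓
w2: successors {w2, w3, w4, w7}; Diamond Box (p -> q) there: w2:T, w3:F, w4:T, w7:F. ✓
w3: successors {w0}; Diamond Box (p -> q) there: w0:F. ✗
w4: successors {w2, w3}; Diamond Box (p -> q) there: w2:T, w3:F. ✓
w5: successors {w2}; Diamond Box (p -> q) there: w2:T. ✓
w6: successors {w1, w3, w4}; Diamond Box (p -> q) there: w1:F, w3:F, w4:T. ✓
w7: successors {w4, w5}; Diamond Box (p -> q) there: w4:T, w5:F. ✓
Satisfying worlds: {w0, w1, w2, w4, w5, w6, w7}.

7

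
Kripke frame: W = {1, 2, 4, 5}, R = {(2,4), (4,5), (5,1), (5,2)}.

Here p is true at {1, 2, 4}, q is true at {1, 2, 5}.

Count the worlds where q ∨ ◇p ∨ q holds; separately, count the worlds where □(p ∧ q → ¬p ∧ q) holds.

3 and 3

For q ∨ ◇p ∨ q:
1: q is T, ◇p ∨ q is T. ✓
2: q is T, ◇p ∨ q is T. ✓
4: q is F, ◇p ∨ q is F. ✗
5: q is T, ◇p ∨ q is T. ✓
— 3 worlds.
For □(p ∧ q → ¬p ∧ q):
1: no successors, so □(p ∧ q → ¬p ∧ q) holds vacuously. ✓
2: successors {4}; p ∧ q → ¬p ∧ q there: 4:T. ✓
4: successors {5}; p ∧ q → ¬p ∧ q there: 5:T. ✓
5: successors {1, 2}; p ∧ q → ¬p ∧ q there: 1:F, 2:F. ✗
— 3 worlds.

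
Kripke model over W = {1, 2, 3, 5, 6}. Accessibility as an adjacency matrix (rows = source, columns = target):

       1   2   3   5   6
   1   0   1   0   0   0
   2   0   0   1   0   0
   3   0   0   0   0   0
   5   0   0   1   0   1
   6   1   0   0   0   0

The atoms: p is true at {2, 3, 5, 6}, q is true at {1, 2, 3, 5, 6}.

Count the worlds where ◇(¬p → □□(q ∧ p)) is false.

1: successors {2}; ¬p → □□(q ∧ p) there: 2:T. ✓
2: successors {3}; ¬p → □□(q ∧ p) there: 3:T. ✓
3: no successors, so ◇(¬p → □□(q ∧ p)) fails. ✗
5: successors {3, 6}; ¬p → □□(q ∧ p) there: 3:T, 6:T. ✓
6: successors {1}; ¬p → □□(q ∧ p) there: 1:T. ✓
Satisfying worlds: {1, 2, 5, 6}.
So ◇(¬p → □□(q ∧ p)) fails at the other 1 world.

1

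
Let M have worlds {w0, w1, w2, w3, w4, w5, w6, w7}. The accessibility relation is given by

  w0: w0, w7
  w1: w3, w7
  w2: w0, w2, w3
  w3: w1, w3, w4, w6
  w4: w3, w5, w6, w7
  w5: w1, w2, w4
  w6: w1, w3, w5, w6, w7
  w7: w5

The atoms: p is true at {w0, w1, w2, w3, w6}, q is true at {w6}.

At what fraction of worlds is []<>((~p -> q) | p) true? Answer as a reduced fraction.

1/2

w0: successors {w0, w7}; <>((~p -> q) | p) there: w0:T, w7:F. ✗
w1: successors {w3, w7}; <>((~p -> q) | p) there: w3:T, w7:F. ✗
w2: successors {w0, w2, w3}; <>((~p -> q) | p) there: w0:T, w2:T, w3:T. ✓
w3: successors {w1, w3, w4, w6}; <>((~p -> q) | p) there: w1:T, w3:T, w4:T, w6:T. ✓
w4: successors {w3, w5, w6, w7}; <>((~p -> q) | p) there: w3:T, w5:T, w6:T, w7:F. ✗
w5: successors {w1, w2, w4}; <>((~p -> q) | p) there: w1:T, w2:T, w4:T. ✓
w6: successors {w1, w3, w5, w6, w7}; <>((~p -> q) | p) there: w1:T, w3:T, w5:T, w6:T, w7:F. ✗
w7: successors {w5}; <>((~p -> q) | p) there: w5:T. ✓
That's 4 of 8 worlds, so 4/8 = 1/2.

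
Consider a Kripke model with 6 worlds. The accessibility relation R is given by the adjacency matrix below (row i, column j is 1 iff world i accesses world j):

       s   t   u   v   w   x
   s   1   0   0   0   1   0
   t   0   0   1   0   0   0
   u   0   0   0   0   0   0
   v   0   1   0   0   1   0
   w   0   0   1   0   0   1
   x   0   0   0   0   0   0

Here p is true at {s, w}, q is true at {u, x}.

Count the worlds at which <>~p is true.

s: successors {s, w}; ~p there: s:F, w:F. ✗
t: successors {u}; ~p there: u:T. ✓
u: no successors, so <>~p fails. ✗
v: successors {t, w}; ~p there: t:T, w:F. ✓
w: successors {u, x}; ~p there: u:T, x:T. ✓
x: no successors, so <>~p fails. ✗
Satisfying worlds: {t, v, w}.

3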